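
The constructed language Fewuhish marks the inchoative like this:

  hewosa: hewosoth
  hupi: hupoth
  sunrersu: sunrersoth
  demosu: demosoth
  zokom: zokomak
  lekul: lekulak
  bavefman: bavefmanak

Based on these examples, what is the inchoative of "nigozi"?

nigozoth

sunrersu and lekul both have last vowel 'u' yet inflect differently (sunrersoth, lekulak), so the last vowel is not what conditions the rule; whether the stem ends in a vowel or a consonant is.
"nigozi" ends in a vowel. The stems ending in a vowel (hewosa → hewosoth, hupi → hupoth, sunrersu → sunrersoth) drop the final letter and add -oth.
The other pattern: stems ending in a consonant add -ak.
So nigozi → nigozoth.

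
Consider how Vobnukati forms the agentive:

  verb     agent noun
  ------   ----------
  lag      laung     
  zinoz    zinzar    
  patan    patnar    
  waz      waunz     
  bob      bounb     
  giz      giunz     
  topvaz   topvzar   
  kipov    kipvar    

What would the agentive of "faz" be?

"faz" has 1 vowel. The stems with 1 vowel (waz → waunz, bob → bounb, lag → laung) insert -un- after the first vowel.
The other pattern: stems with 2 vowels delete the last vowel and add -ar.
So faz → faunz.

faunz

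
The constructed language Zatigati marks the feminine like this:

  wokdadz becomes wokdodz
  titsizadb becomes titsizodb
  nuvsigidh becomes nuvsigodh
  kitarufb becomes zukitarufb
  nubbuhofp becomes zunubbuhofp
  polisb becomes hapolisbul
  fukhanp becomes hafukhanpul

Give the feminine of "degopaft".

titsizadb and kitarufb both end in -b yet inflect differently (titsizodb, zukitarufb), so the final letter is not what conditions the rule; the second-to-last letter is.
"degopaft" has second-to-last letter 'f'. The stems whose second-to-last letter is 'f' (kitarufb → zukitarufb, nubbuhofp → zunubbuhofp) add the prefix zu-.
So degopaft → zudegopaft.

zudegopaft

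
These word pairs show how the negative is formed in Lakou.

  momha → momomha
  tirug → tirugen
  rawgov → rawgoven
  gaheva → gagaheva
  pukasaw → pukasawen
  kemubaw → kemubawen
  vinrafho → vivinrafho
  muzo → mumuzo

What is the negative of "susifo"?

sususifo

"susifo" ends in a vowel. The stems ending in a vowel (muzo → mumuzo, vinrafho → vivinrafho, momha → momomha) repeat the first consonant+vowel as a prefix.
The other pattern: stems ending in a consonant add -en.
So susifo → sususifo.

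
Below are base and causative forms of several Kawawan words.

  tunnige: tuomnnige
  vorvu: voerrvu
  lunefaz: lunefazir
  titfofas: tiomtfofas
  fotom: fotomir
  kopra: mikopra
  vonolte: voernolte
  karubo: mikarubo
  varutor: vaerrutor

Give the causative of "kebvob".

"kebvob" begins with k-. The stems beginning with k- (kopra → mikopra, karubo → mikarubo) add the prefix mi-.
The other patterns: stems beginning with v- insert -er- after the first vowel; stems beginning with t- insert -om- after the first vowel; stems beginning with f- or l- add -ir.
So kebvob → mikebvob.

mikebvob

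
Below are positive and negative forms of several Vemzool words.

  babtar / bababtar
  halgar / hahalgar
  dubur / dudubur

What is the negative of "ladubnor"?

laladubnor

Every pair shown (babtar → bababtar, halgar → hahalgar, dubur → dudubur) follows the same rule: repeat the first consonant+vowel as a prefix.
So ladubnor → laladubnor.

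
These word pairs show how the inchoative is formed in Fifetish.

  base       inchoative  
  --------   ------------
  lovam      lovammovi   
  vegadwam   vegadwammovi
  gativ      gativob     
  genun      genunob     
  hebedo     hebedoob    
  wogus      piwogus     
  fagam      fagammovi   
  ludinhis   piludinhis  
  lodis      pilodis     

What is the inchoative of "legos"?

pilegos

wogus and genun both have last vowel 'u' yet inflect differently (piwogus, genunob), so the last vowel is not what conditions the rule; the final letter is.
"legos" ends in -s. The stems ending in -s (lodis → pilodis, wogus → piwogus, ludinhis → piludinhis) add the prefix pi-.
So legos → pilegos.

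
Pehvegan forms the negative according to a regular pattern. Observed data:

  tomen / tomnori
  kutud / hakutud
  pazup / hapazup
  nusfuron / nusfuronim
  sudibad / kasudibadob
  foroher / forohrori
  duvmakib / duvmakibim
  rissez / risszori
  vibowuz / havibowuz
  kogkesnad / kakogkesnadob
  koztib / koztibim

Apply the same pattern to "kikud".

sudibad and kutud both end in -d yet inflect differently (kasudibadob, hakutud), so the final letter is not what conditions the rule; the last vowel is.
"kikud" has last vowel 'u'. The stems whose last vowel is 'u' (pazup → hapazup, kutud → hakutud, vibowuz → havibowuz) add the prefix ha-.
The other patterns: stems whose last vowel is 'a' add ka- … -ob around the stem; stems whose last vowel is 'e' delete the last vowel and add -ori; stems whose last vowel is 'i' or 'o' add -im.
So kikud → hakikud.

hakikud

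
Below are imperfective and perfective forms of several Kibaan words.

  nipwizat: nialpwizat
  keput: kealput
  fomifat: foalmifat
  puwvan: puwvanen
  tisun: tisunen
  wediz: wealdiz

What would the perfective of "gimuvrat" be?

gialmuvrat

puwvan and fomifat both have last vowel 'a' yet inflect differently (puwvanen, foalmifat), so the last vowel is not what conditions the rule; the final letter is.
"gimuvrat" ends in -t. The stems ending in -t (fomifat → foalmifat, keput → kealput, nipwizat → nialpwizat) insert -al- after the first vowel.
The other pattern: stems ending in -n add -en.
So gimuvrat → gialmuvrat.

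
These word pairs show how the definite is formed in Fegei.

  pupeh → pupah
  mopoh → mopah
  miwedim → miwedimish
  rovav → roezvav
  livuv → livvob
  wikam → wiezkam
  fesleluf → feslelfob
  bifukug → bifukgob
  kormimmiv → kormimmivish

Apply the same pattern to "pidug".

livuv and kormimmiv both end in -v yet inflect differently (livvob, kormimmivish), so the final letter is not what conditions the rule; the last vowel is.
"pidug" has last vowel 'u'. The stems whose last vowel is 'u' (livuv → livvob, bifukug → bifukgob, fesleluf → feslelfob) delete the last vowel and add -ob.
The other patterns: stems whose last vowel is 'i' add -ish; stems whose last vowel is 'a' insert -ez- after the first vowel; stems whose last vowel is 'e' or 'o' change the last vowel to 'a'.
So pidug → pidgob.

pidgob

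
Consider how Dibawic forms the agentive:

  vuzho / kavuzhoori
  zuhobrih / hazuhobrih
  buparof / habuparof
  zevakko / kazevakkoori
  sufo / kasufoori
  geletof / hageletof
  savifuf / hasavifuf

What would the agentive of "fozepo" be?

kafozepoori

sufo and buparof both have last vowel 'o' yet inflect differently (kasufoori, habuparof), so the last vowel is not what conditions the rule; the final letter is.
"fozepo" ends in -o. The stems ending in -o (sufo → kasufoori, vuzho → kavuzhoori, zevakko → kazevakkoori) add ka- … -ori around the stem.
So fozepo → kafozepoori.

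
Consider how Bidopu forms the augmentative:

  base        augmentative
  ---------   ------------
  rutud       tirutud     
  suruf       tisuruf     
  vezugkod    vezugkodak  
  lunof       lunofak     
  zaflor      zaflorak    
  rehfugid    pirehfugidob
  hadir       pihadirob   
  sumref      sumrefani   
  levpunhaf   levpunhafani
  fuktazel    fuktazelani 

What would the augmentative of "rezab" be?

rutud and vezugkod both end in -d yet inflect differently (tirutud, vezugkodak), so the final letter is not what conditions the rule; the last vowel is.
"rezab" has last vowel 'a'. The one such stem in the data (levpunhaf → levpunhafani) adds -ani, so the same rule applies.
The other patterns: stems whose last vowel is 'u' add the prefix ti-; stems whose last vowel is 'o' add -ak; stems whose last vowel is 'i' add pi- … -ob around the stem.
So rezab → rezabani.

rezabani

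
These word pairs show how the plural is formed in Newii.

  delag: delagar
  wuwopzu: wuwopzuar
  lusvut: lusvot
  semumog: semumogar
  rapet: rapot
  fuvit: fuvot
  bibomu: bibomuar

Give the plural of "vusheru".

lusvut and wuwopzu both have last vowel 'u' yet inflect differently (lusvot, wuwopzuar), so the last vowel is not what conditions the rule; the final letter is.
"vusheru" ends in -u. The stems ending in -u (wuwopzu → wuwopzuar, bibomu → bibomuar) add -ar.
So vusheru → vusheruar.

vusheruar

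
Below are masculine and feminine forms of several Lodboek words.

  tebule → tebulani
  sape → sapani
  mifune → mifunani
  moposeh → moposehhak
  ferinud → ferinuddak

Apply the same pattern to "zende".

tebule and moposeh both have last vowel 'e' yet inflect differently (tebulani, moposehhak), so the last vowel is not what conditions the rule; the final letter is.
"zende" ends in -e. The stems ending in -e (tebule → tebulani, mifune → mifunani, sape → sapani) drop the final letter and add -ani.
The other pattern: stems ending in -d or -h double the final consonant and add -ak.
So zende → zendani.

zendani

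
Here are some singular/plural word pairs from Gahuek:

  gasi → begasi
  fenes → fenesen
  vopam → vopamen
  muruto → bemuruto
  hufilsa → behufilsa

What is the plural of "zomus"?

zomusen

vopam and hufilsa both have last vowel 'a' yet inflect differently (vopamen, behufilsa), so the last vowel is not what conditions the rule; whether the stem ends in a vowel or a consonant is.
"zomus" ends in a consonant. The stems ending in a consonant (fenes → fenesen, vopam → vopamen) add -en.
The other pattern: stems ending in a vowel add the prefix be-.
So zomus → zomusen.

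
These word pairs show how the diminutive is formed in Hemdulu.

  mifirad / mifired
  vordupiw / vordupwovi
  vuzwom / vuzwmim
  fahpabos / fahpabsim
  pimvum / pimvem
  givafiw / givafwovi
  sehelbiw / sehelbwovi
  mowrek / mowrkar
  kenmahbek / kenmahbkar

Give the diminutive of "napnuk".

pimvum and vuzwom both end in -m yet inflect differently (pimvem, vuzwmim), so the final letter is not what conditions the rule; the last vowel is.
"napnuk" has last vowel 'u'. The one such stem in the data (pimvum → pimvem) changes the last vowel to 'e' (as does mifirad), so the same rule applies.
So napnuk → napnek.

napnek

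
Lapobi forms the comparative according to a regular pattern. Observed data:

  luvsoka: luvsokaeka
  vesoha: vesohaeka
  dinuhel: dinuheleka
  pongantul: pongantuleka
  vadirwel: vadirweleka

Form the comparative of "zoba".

zobaeka

Every pair shown (luvsoka → luvsokaeka, vesoha → vesohaeka, dinuhel → dinuheleka, …) follows the same rule: add -eka.
So zoba → zobaeka.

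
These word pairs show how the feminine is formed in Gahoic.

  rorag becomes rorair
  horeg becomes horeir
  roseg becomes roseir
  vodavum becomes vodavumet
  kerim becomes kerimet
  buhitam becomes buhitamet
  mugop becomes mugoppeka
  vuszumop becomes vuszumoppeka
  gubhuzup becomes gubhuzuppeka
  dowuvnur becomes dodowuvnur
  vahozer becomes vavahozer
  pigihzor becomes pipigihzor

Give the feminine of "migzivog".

"migzivog" ends in -g. The stems ending in -g (rorag → rorair, horeg → horeir, roseg → roseir) drop the final letter and add -ir.
The other patterns: stems ending in -m add -et; stems ending in -p double the final consonant and add -eka; stems ending in -r repeat the first consonant+vowel as a prefix.
So migzivog → migzivoir.

migzivoir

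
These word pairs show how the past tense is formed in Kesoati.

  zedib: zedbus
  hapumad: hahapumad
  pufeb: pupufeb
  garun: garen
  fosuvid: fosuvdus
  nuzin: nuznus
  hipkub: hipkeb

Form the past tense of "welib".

welbus

garun and nuzin both end in -n yet inflect differently (garen, nuznus), so the final letter is not what conditions the rule; the last vowel is.
"welib" has last vowel 'i'. The stems whose last vowel is 'i' (nuzin → nuznus, zedib → zedbus, fosuvid → fosuvdus) delete the last vowel and add -us.
The other patterns: stems whose last vowel is 'u' change the last vowel to 'e'; stems whose last vowel is 'a' or 'e' repeat the first consonant+vowel as a prefix.
So welib → welbus.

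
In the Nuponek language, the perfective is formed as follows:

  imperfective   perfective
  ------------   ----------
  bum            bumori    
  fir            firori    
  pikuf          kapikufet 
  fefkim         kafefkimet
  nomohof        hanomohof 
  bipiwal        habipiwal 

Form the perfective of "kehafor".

hakehafor

bum and fefkim both end in -m yet inflect differently (bumori, kafefkimet), so the final letter is not what conditions the rule; the number of vowels is.
"kehafor" has 3 vowels. The stems with 3 vowels (nomohof → hanomohof, bipiwal → habipiwal) add the prefix ha-.
So kehafor → hakehafor.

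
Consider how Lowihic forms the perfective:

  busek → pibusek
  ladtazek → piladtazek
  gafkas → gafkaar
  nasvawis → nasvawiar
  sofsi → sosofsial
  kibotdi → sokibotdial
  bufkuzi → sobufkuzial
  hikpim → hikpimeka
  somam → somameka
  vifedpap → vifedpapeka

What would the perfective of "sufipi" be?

sosufipial

nasvawis and sofsi both have last vowel 'i' yet inflect differently (nasvawiar, sosofsial), so the last vowel is not what conditions the rule; the final letter is.
"sufipi" ends in -i. The stems ending in -i (sofsi → sosofsial, kibotdi → sokibotdial, bufkuzi → sobufkuzial) add so- … -al around the stem.
So sufipi → sosufipial.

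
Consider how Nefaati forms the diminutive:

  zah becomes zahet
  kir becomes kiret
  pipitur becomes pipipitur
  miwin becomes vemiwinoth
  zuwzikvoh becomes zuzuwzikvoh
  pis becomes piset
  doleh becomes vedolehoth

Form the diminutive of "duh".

duhet

zah and doleh both end in -h yet inflect differently (zahet, vedolehoth), so the final letter is not what conditions the rule; the number of vowels is.
"duh" has 1 vowel. The stems with 1 vowel (kir → kiret, pis → piset, zah → zahet) add -et.
The other patterns: stems with 2 vowels add ve- … -oth around the stem; stems with 3 vowels repeat the first consonant+vowel as a prefix.
So duh → duhet.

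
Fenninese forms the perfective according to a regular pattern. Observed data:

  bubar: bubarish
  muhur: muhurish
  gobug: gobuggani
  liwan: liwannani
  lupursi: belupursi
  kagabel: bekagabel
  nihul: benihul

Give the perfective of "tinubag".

tinubaggani

muhur and gobug both have last vowel 'u' yet inflect differently (muhurish, gobuggani), so the last vowel is not what conditions the rule; the final letter is.
"tinubag" ends in -g. The one such stem in the data (gobug → gobuggani) doubles the final consonant and adds -ani (as does liwan), so the same rule applies.
The other patterns: stems ending in -r add -ish; stems ending in -i or -l add the prefix be-.
So tinubag → tinubaggani.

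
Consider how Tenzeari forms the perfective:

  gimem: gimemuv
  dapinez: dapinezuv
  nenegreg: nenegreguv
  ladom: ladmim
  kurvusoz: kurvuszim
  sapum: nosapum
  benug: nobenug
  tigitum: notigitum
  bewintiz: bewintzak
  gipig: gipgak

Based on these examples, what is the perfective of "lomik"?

lomkak

gimem and ladom both end in -m yet inflect differently (gimemuv, ladmim), so the final letter is not what conditions the rule; the last vowel is.
"lomik" has last vowel 'i'. The stems whose last vowel is 'i' (bewintiz → bewintzak, gipig → gipgak) delete the last vowel and add -ak.
The other patterns: stems whose last vowel is 'e' add -uv; stems whose last vowel is 'o' delete the last vowel and add -im; stems whose last vowel is 'u' add the prefix no-.
So lomik → lomkak.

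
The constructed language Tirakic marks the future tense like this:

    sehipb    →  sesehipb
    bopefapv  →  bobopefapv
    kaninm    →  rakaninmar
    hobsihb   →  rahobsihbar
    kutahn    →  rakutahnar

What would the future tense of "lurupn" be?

sehipb and hobsihb both end in -b yet inflect differently (sesehipb, rahobsihbar), so the final letter is not what conditions the rule; the second-to-last letter is.
"lurupn" has second-to-last letter 'p'. The stems whose second-to-last letter is 'p' (sehipb → sesehipb, bopefapv → bobopefapv) repeat the first consonant+vowel as a prefix.
So lurupn → lulurupn.

lulurupn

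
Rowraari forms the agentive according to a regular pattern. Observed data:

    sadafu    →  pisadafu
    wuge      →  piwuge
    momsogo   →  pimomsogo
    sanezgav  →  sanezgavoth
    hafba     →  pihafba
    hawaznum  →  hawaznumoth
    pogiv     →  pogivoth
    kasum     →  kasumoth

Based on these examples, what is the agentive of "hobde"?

pihobde

sadafu and kasum both have last vowel 'u' yet inflect differently (pisadafu, kasumoth), so the last vowel is not what conditions the rule; whether the stem ends in a vowel or a consonant is.
"hobde" ends in a vowel. The stems ending in a vowel (sadafu → pisadafu, momsogo → pimomsogo, hafba → pihafba) add the prefix pi-.
So hobde → pihobde.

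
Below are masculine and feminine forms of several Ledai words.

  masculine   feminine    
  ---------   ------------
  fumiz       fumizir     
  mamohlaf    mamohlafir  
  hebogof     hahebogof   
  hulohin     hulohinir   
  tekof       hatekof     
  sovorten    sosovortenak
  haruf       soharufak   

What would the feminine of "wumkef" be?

sowumkefak

tekof and haruf both end in -f yet inflect differently (hatekof, soharufak), so the final letter is not what conditions the rule; the last vowel is.
"wumkef" has last vowel 'e'. The one such stem in the data (sovorten → sosovortenak) adds so- … -ak around the stem, so the same rule applies.
So wumkef → sowumkefak.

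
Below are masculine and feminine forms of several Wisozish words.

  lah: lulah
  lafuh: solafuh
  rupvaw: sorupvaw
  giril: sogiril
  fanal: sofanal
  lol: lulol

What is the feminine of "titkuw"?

lol and giril both end in -l yet inflect differently (lulol, sogiril), so the final letter is not what conditions the rule; the number of vowels is.
"titkuw" has 2 vowels. The stems with 2 vowels (giril → sogiril, fanal → sofanal, lafuh → solafuh) add the prefix so-.
So titkuw → sotitkuw.

sotitkuw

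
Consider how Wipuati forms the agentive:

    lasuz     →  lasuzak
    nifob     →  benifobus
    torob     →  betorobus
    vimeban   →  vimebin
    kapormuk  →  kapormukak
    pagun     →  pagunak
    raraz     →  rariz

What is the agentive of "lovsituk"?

vimeban and pagun both end in -n yet inflect differently (vimebin, pagunak), so the final letter is not what conditions the rule; the last vowel is.
"lovsituk" has last vowel 'u'. The stems whose last vowel is 'u' (pagun → pagunak, kapormuk → kapormukak, lasuz → lasuzak) add -ak.
So lovsituk → lovsitukak.

lovsitukak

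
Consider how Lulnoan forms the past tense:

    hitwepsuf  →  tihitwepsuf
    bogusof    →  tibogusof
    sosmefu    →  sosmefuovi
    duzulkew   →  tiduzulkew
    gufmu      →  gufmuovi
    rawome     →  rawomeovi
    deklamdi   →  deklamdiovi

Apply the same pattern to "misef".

"misef" ends in a consonant. The stems ending in a consonant (duzulkew → tiduzulkew, bogusof → tibogusof, hitwepsuf → tihitwepsuf) add the prefix ti-.
The other pattern: stems ending in a vowel add -ovi.
So misef → timisef.

timisef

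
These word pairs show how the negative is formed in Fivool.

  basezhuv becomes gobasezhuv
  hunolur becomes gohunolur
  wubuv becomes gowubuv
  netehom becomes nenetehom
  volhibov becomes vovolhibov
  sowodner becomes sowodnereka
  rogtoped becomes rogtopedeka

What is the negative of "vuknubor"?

basezhuv and volhibov both end in -v yet inflect differently (gobasezhuv, vovolhibov), so the final letter is not what conditions the rule; the last vowel is.
"vuknubor" has last vowel 'o'. The stems whose last vowel is 'o' (netehom → nenetehom, volhibov → vovolhibov) repeat the first consonant+vowel as a prefix.
So vuknubor → vuvuknubor.

vuvuknubor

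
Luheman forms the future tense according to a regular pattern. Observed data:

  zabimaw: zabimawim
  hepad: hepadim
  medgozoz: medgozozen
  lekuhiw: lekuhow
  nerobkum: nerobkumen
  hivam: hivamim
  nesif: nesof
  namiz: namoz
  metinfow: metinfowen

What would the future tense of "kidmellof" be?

kidmellofen

lekuhiw and metinfow both end in -w yet inflect differently (lekuhow, metinfowen), so the final letter is not what conditions the rule; the last vowel is.
"kidmellof" has last vowel 'o'. The stems whose last vowel is 'o' (metinfow → metinfowen, medgozoz → medgozozen) add -en.
The other patterns: stems whose last vowel is 'i' change the last vowel to 'o'; stems whose last vowel is 'a' add -im.
So kidmellof → kidmellofen.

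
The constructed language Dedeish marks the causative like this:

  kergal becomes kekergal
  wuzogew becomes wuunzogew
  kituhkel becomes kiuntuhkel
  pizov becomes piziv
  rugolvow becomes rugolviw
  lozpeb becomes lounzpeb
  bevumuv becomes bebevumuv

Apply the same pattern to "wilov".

wiliv

rugolvow and wuzogew both end in -w yet inflect differently (rugolviw, wuunzogew), so the final letter is not what conditions the rule; the last vowel is.
"wilov" has last vowel 'o'. The stems whose last vowel is 'o' (rugolvow → rugolviw, pizov → piziv) change the last vowel to 'i'.
So wilov → wiliv.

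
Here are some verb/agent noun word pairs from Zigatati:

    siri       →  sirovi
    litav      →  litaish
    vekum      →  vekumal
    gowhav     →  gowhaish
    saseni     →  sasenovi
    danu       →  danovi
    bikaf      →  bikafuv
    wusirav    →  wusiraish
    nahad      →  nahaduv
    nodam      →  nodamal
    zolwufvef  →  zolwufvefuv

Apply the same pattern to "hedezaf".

nahad and wusirav both have last vowel 'a' yet inflect differently (nahaduv, wusiraish), so the last vowel is not what conditions the rule; the final letter is.
"hedezaf" ends in -f. The stems ending in -f (zolwufvef → zolwufvefuv, bikaf → bikafuv) add -uv.
So hedezaf → hedezafuv.

hedezafuv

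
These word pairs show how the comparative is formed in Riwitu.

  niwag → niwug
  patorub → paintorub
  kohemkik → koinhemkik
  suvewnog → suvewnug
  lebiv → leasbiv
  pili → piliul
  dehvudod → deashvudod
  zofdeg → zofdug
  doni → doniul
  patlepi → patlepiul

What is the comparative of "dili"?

"dili" ends in -i. The stems ending in -i (pili → piliul, patlepi → patlepiul, doni → doniul) add -ul.
So dili → diliul.

diliul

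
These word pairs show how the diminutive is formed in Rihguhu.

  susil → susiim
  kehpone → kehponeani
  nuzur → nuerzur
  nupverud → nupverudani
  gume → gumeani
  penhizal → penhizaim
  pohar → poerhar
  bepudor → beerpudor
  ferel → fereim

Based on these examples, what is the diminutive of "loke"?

pohar and penhizal both have last vowel 'a' yet inflect differently (poerhar, penhizaim), so the last vowel is not what conditions the rule; the final letter is.
"loke" ends in -e. The stems ending in -e (kehpone → kehponeani, gume → gumeani) add -ani.
The other patterns: stems ending in -r insert -er- after the first vowel; stems ending in -l drop the final letter and add -im.
So loke → lokeani.

lokeani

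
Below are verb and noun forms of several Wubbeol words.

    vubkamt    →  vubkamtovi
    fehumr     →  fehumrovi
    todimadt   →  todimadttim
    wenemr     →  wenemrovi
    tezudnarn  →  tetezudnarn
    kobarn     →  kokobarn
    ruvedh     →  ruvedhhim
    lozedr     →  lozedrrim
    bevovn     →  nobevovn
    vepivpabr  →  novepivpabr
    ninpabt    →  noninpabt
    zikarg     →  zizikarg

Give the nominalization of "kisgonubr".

lozedr and fehumr both end in -r yet inflect differently (lozedrrim, fehumrovi), so the final letter is not what conditions the rule; the second-to-last letter is.
"kisgonubr" has second-to-last letter 'b'. The stems whose second-to-last letter is 'b' (ninpabt → noninpabt, vepivpabr → novepivpabr) add the prefix no-.
So kisgonubr → nokisgonubr.

nokisgonubr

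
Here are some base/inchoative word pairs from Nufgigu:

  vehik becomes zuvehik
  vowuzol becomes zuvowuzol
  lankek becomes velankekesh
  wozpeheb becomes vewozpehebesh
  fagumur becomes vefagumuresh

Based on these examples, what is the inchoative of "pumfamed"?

vepumfamedesh

vehik and lankek both end in -k yet inflect differently (zuvehik, velankekesh), so the final letter is not what conditions the rule; the last vowel is.
"pumfamed" has last vowel 'e'. The stems whose last vowel is 'e' (lankek → velankekesh, wozpeheb → vewozpehebesh) add ve- … -esh around the stem.
The other pattern: stems whose last vowel is 'i' or 'o' add the prefix zu-.
So pumfamed → vepumfamedesh.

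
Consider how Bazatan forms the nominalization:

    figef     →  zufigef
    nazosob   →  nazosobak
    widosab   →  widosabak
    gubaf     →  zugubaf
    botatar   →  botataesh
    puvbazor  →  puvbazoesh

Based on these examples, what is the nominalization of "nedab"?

nedabak

puvbazor and nazosob both have last vowel 'o' yet inflect differently (puvbazoesh, nazosobak), so the last vowel is not what conditions the rule; the final letter is.
"nedab" ends in -b. The stems ending in -b (nazosob → nazosobak, widosab → widosabak) add -ak.
The other patterns: stems ending in -r drop the final letter and add -esh; stems ending in -f add the prefix zu-.
So nedab → nedabak.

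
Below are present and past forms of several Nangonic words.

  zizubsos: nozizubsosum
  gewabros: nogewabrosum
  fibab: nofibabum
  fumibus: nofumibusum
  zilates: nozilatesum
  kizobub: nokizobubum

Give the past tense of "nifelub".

Every pair shown (zizubsos → nozizubsosum, gewabros → nogewabrosum, fibab → nofibabum, …) follows the same rule: add no- … -um around the stem.
So nifelub → nonifelubum.

nonifelubum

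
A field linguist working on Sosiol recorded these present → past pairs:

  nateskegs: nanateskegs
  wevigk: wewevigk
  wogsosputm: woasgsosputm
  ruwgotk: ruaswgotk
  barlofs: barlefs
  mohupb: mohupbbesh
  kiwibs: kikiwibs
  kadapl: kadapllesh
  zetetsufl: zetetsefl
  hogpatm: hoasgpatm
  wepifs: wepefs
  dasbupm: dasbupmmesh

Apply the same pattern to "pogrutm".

zetetsufl and kadapl both end in -l yet inflect differently (zetetsefl, kadapllesh), so the final letter is not what conditions the rule; the second-to-last letter is.
"pogrutm" has second-to-last letter 't'. The stems whose second-to-last letter is 't' (wogsosputm → woasgsosputm, ruwgotk → ruaswgotk, hogpatm → hoasgpatm) insert -as- after the first vowel.
So pogrutm → poasgrutm.

poasgrutm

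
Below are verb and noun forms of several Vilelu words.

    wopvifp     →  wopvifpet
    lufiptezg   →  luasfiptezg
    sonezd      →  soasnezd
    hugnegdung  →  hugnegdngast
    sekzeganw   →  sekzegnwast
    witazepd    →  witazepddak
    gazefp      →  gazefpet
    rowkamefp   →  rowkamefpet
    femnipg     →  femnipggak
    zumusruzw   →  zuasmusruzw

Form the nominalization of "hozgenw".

hozgnwast

hugnegdung and femnipg both end in -g yet inflect differently (hugnegdngast, femnipggak), so the final letter is not what conditions the rule; the second-to-last letter is.
"hozgenw" has second-to-last letter 'n'. The stems whose second-to-last letter is 'n' (hugnegdung → hugnegdngast, sekzeganw → sekzegnwast) delete the last vowel and add -ast.
The other patterns: stems whose second-to-last letter is 'f' add -et; stems whose second-to-last letter is 'p' double the final consonant and add -ak; stems whose second-to-last letter is 'z' insert -as- after the first vowel.
So hozgenw → hozgnwast.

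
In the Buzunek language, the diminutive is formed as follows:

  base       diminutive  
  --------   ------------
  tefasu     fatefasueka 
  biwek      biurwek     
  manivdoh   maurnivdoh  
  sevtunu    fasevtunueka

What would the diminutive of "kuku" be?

fakukueka

"kuku" ends in a vowel. The stems ending in a vowel (sevtunu → fasevtunueka, tefasu → fatefasueka) add fa- … -eka around the stem.
The other pattern: stems ending in a consonant insert -ur- after the first vowel.
So kuku → fakukueka.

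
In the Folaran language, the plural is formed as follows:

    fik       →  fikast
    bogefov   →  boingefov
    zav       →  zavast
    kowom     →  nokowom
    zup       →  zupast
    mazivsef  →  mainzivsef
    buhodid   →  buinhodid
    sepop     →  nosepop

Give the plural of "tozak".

notozak

zup and sepop both end in -p yet inflect differently (zupast, nosepop), so the final letter is not what conditions the rule; the number of vowels is.
"tozak" has 2 vowels. The stems with 2 vowels (kowom → nokowom, sepop → nosepop) add the prefix no-.
So tozak → notozak.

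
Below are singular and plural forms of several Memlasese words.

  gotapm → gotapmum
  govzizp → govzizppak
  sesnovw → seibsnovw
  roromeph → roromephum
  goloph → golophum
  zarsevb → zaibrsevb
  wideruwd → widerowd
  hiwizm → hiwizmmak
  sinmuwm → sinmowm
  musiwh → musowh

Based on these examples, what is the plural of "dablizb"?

sinmuwm and hiwizm both end in -m yet inflect differently (sinmowm, hiwizmmak), so the final letter is not what conditions the rule; the second-to-last letter is.
"dablizb" has second-to-last letter 'z'. The stems whose second-to-last letter is 'z' (govzizp → govzizppak, hiwizm → hiwizmmak) double the final consonant and add -ak.
The other patterns: stems whose second-to-last letter is 'w' change the last vowel to 'o'; stems whose second-to-last letter is 'v' insert -ib- after the first vowel; stems whose second-to-last letter is 'p' add -um.
So dablizb → dablizbbak.

dablizbbak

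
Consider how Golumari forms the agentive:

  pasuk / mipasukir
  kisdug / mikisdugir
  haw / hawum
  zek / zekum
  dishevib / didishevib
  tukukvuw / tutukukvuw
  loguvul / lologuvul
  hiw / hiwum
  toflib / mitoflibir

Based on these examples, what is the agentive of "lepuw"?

zek and pasuk both end in -k yet inflect differently (zekum, mipasukir), so the final letter is not what conditions the rule; the number of vowels is.
"lepuw" has 2 vowels. The stems with 2 vowels (toflib → mitoflibir, kisdug → mikisdugir, pasuk → mipasukir) add mi- … -ir around the stem.
The other patterns: stems with 1 vowel add -um; stems with 3 vowels repeat the first consonant+vowel as a prefix.
So lepuw → milepuwir.

milepuwir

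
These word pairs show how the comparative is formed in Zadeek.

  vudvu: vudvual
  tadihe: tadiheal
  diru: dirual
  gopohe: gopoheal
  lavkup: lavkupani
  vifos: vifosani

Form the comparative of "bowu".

diru and lavkup both have last vowel 'u' yet inflect differently (dirual, lavkupani), so the last vowel is not what conditions the rule; whether the stem ends in a vowel or a consonant is.
"bowu" ends in a vowel. The stems ending in a vowel (tadihe → tadiheal, diru → dirual, gopohe → gopoheal) add -al.
The other pattern: stems ending in a consonant add -ani.
So bowu → bowual.

bowual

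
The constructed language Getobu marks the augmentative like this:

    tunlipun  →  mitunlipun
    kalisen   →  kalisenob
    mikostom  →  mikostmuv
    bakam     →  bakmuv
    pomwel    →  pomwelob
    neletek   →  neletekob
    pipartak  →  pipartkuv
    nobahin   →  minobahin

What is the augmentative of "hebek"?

hebekob

pipartak and neletek both end in -k yet inflect differently (pipartkuv, neletekob), so the final letter is not what conditions the rule; the last vowel is.
"hebek" has last vowel 'e'. The stems whose last vowel is 'e' (neletek → neletekob, pomwel → pomwelob, kalisen → kalisenob) add -ob.
So hebek → hebekob.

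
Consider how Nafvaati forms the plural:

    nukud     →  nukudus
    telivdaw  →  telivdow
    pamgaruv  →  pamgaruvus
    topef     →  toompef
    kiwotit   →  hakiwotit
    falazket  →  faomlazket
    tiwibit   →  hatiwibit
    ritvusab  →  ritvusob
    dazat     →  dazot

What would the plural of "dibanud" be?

falazket and dazat both end in -t yet inflect differently (faomlazket, dazot), so the final letter is not what conditions the rule; the last vowel is.
"dibanud" has last vowel 'u'. The stems whose last vowel is 'u' (pamgaruv → pamgaruvus, nukud → nukudus) add -us.
The other patterns: stems whose last vowel is 'e' insert -om- after the first vowel; stems whose last vowel is 'a' change the last vowel to 'o'; stems whose last vowel is 'i' add the prefix ha-.
So dibanud → dibanudus.

dibanudus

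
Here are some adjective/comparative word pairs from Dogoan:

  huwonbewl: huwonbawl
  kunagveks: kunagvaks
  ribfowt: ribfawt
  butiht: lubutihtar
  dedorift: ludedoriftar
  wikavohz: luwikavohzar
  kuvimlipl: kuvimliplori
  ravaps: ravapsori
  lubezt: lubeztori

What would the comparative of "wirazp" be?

wirazpori

"wirazp" has second-to-last letter 'z'. The one such stem in the data (lubezt → lubeztori) adds -ori, so the same rule applies.
The other patterns: stems whose second-to-last letter is 'k' or 'w' change the last vowel to 'a'; stems whose second-to-last letter is 'f' or 'h' add lu- … -ar around the stem.
So wirazp → wirazpori.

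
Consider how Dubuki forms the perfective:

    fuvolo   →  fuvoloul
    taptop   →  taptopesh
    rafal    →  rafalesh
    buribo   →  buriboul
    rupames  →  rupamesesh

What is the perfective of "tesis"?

taptop and fuvolo both have last vowel 'o' yet inflect differently (taptopesh, fuvoloul), so the last vowel is not what conditions the rule; whether the stem ends in a vowel or a consonant is.
"tesis" ends in a consonant. The stems ending in a consonant (rafal → rafalesh, rupames → rupamesesh, taptop → taptopesh) add -esh.
The other pattern: stems ending in a vowel add -ul.
So tesis → tesisesh.

tesisesh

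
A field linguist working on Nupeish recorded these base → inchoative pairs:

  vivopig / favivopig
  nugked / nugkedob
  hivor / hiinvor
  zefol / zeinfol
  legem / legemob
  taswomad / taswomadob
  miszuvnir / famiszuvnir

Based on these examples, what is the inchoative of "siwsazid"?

fasiwsazid

miszuvnir and hivor both end in -r yet inflect differently (famiszuvnir, hiinvor), so the final letter is not what conditions the rule; the last vowel is.
"siwsazid" has last vowel 'i'. The stems whose last vowel is 'i' (vivopig → favivopig, miszuvnir → famiszuvnir) add the prefix fa-.
So siwsazid → fasiwsazid.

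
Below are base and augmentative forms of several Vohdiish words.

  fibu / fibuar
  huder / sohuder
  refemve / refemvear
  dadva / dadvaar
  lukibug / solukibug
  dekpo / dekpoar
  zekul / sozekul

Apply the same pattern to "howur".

sohowur

"howur" ends in a consonant. The stems ending in a consonant (lukibug → solukibug, zekul → sozekul, huder → sohuder) add the prefix so-.
The other pattern: stems ending in a vowel add -ar.
So howur → sohowur.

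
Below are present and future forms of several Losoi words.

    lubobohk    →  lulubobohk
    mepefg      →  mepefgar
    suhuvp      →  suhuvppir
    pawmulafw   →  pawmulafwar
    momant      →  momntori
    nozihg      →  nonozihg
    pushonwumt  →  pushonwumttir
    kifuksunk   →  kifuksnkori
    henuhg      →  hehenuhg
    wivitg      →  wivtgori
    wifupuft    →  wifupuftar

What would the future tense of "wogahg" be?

mepefg and nozihg both end in -g yet inflect differently (mepefgar, nonozihg), so the final letter is not what conditions the rule; the second-to-last letter is.
"wogahg" has second-to-last letter 'h'. The stems whose second-to-last letter is 'h' (lubobohk → lulubobohk, nozihg → nonozihg, henuhg → hehenuhg) repeat the first consonant+vowel as a prefix.
The other patterns: stems whose second-to-last letter is 'f' add -ar; stems whose second-to-last letter is 'm' or 'v' double the final consonant and add -ir; stems whose second-to-last letter is 'n' or 't' delete the last vowel and add -ori.
So wogahg → wowogahg.

wowogahg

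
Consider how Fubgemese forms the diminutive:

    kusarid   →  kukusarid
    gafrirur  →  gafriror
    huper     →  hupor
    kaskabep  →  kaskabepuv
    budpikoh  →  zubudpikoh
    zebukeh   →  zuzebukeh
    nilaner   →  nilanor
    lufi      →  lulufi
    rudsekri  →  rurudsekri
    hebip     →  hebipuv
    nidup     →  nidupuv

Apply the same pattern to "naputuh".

"naputuh" ends in -h. The stems ending in -h (budpikoh → zubudpikoh, zebukeh → zuzebukeh) add the prefix zu-.
The other patterns: stems ending in -r change the last vowel to 'o'; stems ending in -p add -uv; stems ending in -d or -i repeat the first consonant+vowel as a prefix.
So naputuh → zunaputuh.

zunaputuh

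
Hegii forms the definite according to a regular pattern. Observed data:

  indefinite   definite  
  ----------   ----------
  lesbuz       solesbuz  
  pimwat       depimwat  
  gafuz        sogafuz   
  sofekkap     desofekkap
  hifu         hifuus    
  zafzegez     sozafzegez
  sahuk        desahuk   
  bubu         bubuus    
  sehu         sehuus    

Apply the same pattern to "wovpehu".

sehu and gafuz both have last vowel 'u' yet inflect differently (sehuus, sogafuz), so the last vowel is not what conditions the rule; the final letter is.
"wovpehu" ends in -u. The stems ending in -u (sehu → sehuus, bubu → bubuus, hifu → hifuus) add -us.
So wovpehu → wovpehuus.

wovpehuus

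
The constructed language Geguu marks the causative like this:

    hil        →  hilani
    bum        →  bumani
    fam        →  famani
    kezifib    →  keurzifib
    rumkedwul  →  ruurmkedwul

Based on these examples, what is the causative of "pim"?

pimani

"pim" has 1 vowel. The stems with 1 vowel (hil → hilani, bum → bumani, fam → famani) add -ani.
The other pattern: stems with 3 vowels insert -ur- after the first vowel.
So pim → pimani.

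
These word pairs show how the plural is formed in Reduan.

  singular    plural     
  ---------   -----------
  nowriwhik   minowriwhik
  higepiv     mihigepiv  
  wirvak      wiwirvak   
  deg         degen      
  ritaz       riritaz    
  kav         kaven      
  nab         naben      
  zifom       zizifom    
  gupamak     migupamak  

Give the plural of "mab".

wirvak and gupamak both end in -k yet inflect differently (wiwirvak, migupamak), so the final letter is not what conditions the rule; the number of vowels is.
"mab" has 1 vowel. The stems with 1 vowel (nab → naben, kav → kaven, deg → degen) add -en.
The other patterns: stems with 2 vowels repeat the first consonant+vowel as a prefix; stems with 3 vowels add the prefix mi-.
So mab → maben.

maben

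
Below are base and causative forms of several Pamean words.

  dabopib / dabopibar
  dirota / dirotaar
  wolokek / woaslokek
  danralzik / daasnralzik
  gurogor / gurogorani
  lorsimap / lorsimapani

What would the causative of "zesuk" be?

zeassuk

dabopib and danralzik both have last vowel 'i' yet inflect differently (dabopibar, daasnralzik), so the last vowel is not what conditions the rule; the final letter is.
"zesuk" ends in -k. The stems ending in -k (wolokek → woaslokek, danralzik → daasnralzik) insert -as- after the first vowel.
The other patterns: stems ending in -a or -b add -ar; stems ending in -p or -r add -ani.
So zesuk → zeassuk.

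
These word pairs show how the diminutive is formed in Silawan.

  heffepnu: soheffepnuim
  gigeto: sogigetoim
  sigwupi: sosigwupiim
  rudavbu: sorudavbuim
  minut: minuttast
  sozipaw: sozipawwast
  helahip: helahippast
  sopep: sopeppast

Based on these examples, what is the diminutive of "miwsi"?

heffepnu and minut both have last vowel 'u' yet inflect differently (soheffepnuim, minuttast), so the last vowel is not what conditions the rule; whether the stem ends in a vowel or a consonant is.
"miwsi" ends in a vowel. The stems ending in a vowel (heffepnu → soheffepnuim, gigeto → sogigetoim, sigwupi → sosigwupiim) add so- … -im around the stem.
So miwsi → somiwsiim.

somiwsiim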